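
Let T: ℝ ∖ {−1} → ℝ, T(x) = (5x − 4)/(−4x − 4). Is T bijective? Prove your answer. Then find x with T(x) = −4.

If T(x) = −5/4, cross-multiplying gives −4(5x − 4) = 5(−4x − 4), which simplifies to 16 = −20 — false.  So −5/4 has no preimage and T is not surjective.
So T is not bijective.
Solving T(x) = −4: cross-multiplying gives 5x − 4 = −4(−4x − 4), which rearranges to −11x = 20, so x = −20/11.

-20/11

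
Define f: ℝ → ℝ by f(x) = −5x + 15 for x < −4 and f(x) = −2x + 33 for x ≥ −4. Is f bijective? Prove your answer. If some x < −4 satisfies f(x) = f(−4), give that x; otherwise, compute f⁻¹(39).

Both pieces are strictly decreasing (slopes −5 and −2), so each is injective on its own interval.
The left piece maps (−∞, −4) onto (35, ∞); the right piece maps [−4, ∞) onto (−∞, 41].
These images overlap. In particular f(−4) = 41 (right piece), and solving −5x + 15 = 41 on the left piece gives x = −26/5 < −4.
So f(−26/5) = f(−4) with −26/5 ≠ −4, and f is not injective, hence not bijective. This x = −26/5 is the requested value below −4.

-26/5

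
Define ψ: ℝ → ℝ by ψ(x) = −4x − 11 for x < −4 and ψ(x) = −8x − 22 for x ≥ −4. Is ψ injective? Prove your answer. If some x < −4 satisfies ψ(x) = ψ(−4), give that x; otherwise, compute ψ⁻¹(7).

Both pieces are strictly decreasing (slopes −4 and −8), so each is injective on its own interval.
The left piece maps (−∞, −4) onto (5, ∞); the right piece maps [−4, ∞) onto (−∞, 10].
These images overlap. In particular ψ(−4) = 10 (right piece), and solving −4x − 11 = 10 on the left piece gives x = −21/4 < −4.
So ψ(−21/4) = ψ(−4) with −21/4 ≠ −4, and ψ is not injective. This x = −21/4 is the requested value below −4.

-21/4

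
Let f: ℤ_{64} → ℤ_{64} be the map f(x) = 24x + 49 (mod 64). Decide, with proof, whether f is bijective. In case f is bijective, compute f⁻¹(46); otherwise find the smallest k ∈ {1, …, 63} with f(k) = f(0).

8

Recall: f is injective when f(a) = f(b) forces a = b.
We have gcd(24, 64) = 8 > 1. Taking a = 0 and b = 8: f(0) = 49 and f(8) = 24·8 + 49 = 241 ≡ 49 (mod 64).
So f(0) = f(8) while 0 ≠ 8, thus f is not injective, hence not bijective.
Since f is not bijective, we find the least positive k with f(k) = f(0): this means 24k ≡ 0 (mod 64), i.e. 64 ∣ 24k. Since gcd(24, 64) = 8, dividing through by 8 this holds exactly when 8 ∣ 3k, and as gcd(3, 8) = 1, exactly when 8 ∣ k.
The smallest positive such k is 8.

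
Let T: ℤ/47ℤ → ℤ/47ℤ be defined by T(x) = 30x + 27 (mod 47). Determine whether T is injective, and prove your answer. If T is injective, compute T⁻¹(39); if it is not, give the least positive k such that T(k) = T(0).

If T(u) = T(v), then 30u ≡ 30v (mod 47). Because gcd(30, 47) = 1, we may cancel 30 to get u ≡ v (mod 47).
Thus T is injective.
We now compute 30⁻¹ mod 47 explicitly. Euclid's algorithm: 47 = 1·30 + 17, 30 = 1·17 + 13, 17 = 1·13 + 4, 13 = 3·4 + 1; back-substituting gives 1 = 11·30 − 7·47, so 30⁻¹ ≡ 11 (mod 47).
Since T is injective, we compute T⁻¹(39): solve 30x + 27 ≡ 39 (mod 47), i.e. 30x ≡ 12 (mod 47).
Multiplying by 30⁻¹ = 11 gives x ≡ 11·12 = 132 = 2·47 + 38 ≡ 38 (mod 47).
Check: T(38) = 30·38 + 27 = 1167 = 24·47 + 39 ≡ 39 (mod 47).

38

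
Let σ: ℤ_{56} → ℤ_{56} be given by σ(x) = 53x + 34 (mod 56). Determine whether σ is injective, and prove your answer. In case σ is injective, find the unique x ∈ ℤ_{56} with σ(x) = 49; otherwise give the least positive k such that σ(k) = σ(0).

51

Suppose σ(s) = σ(t) in ℤ_{56}. Then 53s + 34 ≡ 53t + 34 (mod 56), thus 53(s − t) ≡ 0 (mod 56).
Since gcd(53, 56) = 1, 53 is invertible modulo 56, so s − t ≡ 0 (mod 56), i.e. s = t.
Therefore σ is injective.
We now compute 53⁻¹ mod 56 explicitly. Euclid's algorithm: 56 = 1·53 + 3, 53 = 17·3 + 2, 3 = 1·2 + 1; back-substituting gives 1 = 37·53 − 35·56, so 53⁻¹ ≡ 37 (mod 56).
Since σ is injective, we compute σ⁻¹(49): solve 53x + 34 ≡ 49 (mod 56), i.e. 53x ≡ 15 (mod 56).
Multiplying by 53⁻¹ = 37 gives x ≡ 37·15 = 555 = 9·56 + 51 ≡ 51 (mod 56).
Check: σ(51) = 53·51 + 34 = 2737 = 48·56 + 49 ≡ 49 (mod 56).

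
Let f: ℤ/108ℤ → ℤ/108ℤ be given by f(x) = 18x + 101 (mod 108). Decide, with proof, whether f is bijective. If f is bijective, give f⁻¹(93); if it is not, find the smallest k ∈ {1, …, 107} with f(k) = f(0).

6

We have gcd(18, 108) = 18 > 1. Taking x_1 = 0 and x_2 = 6: f(0) = 101 and f(6) = 18·6 + 101 = 209 ≡ 101 (mod 108).
So f(0) = f(6) while 0 ≠ 6, thus f is not injective, hence not bijective.
Since f is not bijective, we find the least positive k with f(k) = f(0): this means 18k ≡ 0 (mod 108), i.e. 108 ∣ 18k. Since gcd(18, 108) = 18, dividing through by 18 this holds exactly when 6 ∣ k.
The smallest positive such k is 6.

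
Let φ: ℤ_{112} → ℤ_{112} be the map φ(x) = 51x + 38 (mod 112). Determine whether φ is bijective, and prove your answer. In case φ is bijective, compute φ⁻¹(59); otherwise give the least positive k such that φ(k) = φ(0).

7

Suppose φ(x_1) = φ(x_2) in ℤ_{112}. Then 51x_1 + 38 ≡ 51x_2 + 38 (mod 112), thus 51(x_1 − x_2) ≡ 0 (mod 112).
Since gcd(51, 112) = 1, 51 is invertible modulo 112, therefore x_1 − x_2 ≡ 0 (mod 112), i.e. x_1 = x_2.
We now compute 51⁻¹ mod 112 explicitly. Euclid's algorithm: 112 = 2·51 + 10, 51 = 5·10 + 1; back-substituting gives 1 = 11·51 − 5·112, so 51⁻¹ ≡ 11 (mod 112).
Then y ↦ 11(y − 38) is a two-sided inverse to φ, so every y ∈ ℤ_{112} has a preimage.
Hence φ is bijective.
Since φ is bijective, we find φ⁻¹(59): we need 51x ≡ 59 − 38 ≡ 21 (mod 112). Using 51⁻¹ = 11: x ≡ 11·21 = 231 = 2·112 + 7, so x = 7.
Check: φ(7) = 51·7 + 38 = 395 = 3·112 + 59 ≡ 59 (mod 112).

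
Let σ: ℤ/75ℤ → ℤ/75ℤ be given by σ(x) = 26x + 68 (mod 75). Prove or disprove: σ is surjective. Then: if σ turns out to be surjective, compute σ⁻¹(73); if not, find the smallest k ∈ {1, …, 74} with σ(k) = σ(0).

55

By definition, σ is surjective if every y in the codomain equals σ(x) for some x in the domain.
Since gcd(26, 75) = 1, 26 is invertible modulo 75. Euclid's algorithm: 75 = 2·26 + 23, 26 = 1·23 + 3, 23 = 7·3 + 2, 3 = 1·2 + 1; back-substituting gives 1 = 26·26 − 9·75, so 26⁻¹ ≡ 26 (mod 75).
For any y ∈ ℤ/75ℤ, x = 26(y − 68) mod 75 satisfies σ(x) = 26·26(y − 68) + 68 ≡ y (since 26·26 ≡ 1 mod 75). So every y has a preimage.
Hence σ is surjective.
Since σ is surjective, we find σ⁻¹(73): we need 26x ≡ 73 − 68 ≡ 5 (mod 75). Using 26⁻¹ = 26: x ≡ 26·5 = 130 = 1·75 + 55, so x = 55.
Check: σ(55) = 26·55 + 68 = 1498 = 19·75 + 73 ≡ 73 (mod 75).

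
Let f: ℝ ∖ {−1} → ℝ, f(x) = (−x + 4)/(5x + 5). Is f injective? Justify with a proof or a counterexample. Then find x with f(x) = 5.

Suppose f(x_1) = f(x_2). Cross-multiplying: (−x_1 + 4)(5x_2 + 5) = (−x_2 + 4)(5x_1 + 5).
Expanding both sides and cancelling the symmetric terms leaves −25·(x_1 − x_2) = 0. Since −25 ≠ 0, x_1 = x_2. So f is injective.
Solving f(x) = 5: cross-multiplying gives −x + 4 = 5(5x + 5), which rearranges to −26x = 21, so x = −21/26.

-21/26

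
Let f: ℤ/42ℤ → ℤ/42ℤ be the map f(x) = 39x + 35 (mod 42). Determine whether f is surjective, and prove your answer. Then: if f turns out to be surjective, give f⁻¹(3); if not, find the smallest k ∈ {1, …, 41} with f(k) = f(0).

14

Since gcd(39, 42) = 3, we have 39x ≡ 0 (mod 3) for all x, so f(x) ≡ 2 (mod 3).
But 0 ≢ 2 (mod 3), so 0 ∈ ℤ/42ℤ has no preimage. Hence f is not surjective.
Since f is not surjective, we find the least positive k with f(k) = f(0): this means 39k ≡ 0 (mod 42), i.e. 42 ∣ 39k. Since gcd(39, 42) = 3, dividing through by 3 this holds exactly when 14 ∣ 13k, and as gcd(13, 14) = 1, exactly when 14 ∣ k.
The smallest positive such k is 14.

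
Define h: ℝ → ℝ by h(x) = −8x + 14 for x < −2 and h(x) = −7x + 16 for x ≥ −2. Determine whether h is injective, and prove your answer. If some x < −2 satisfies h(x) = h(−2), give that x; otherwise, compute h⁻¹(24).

-8/7

Both pieces are strictly decreasing (slopes −8 and −7), so each is injective on its own interval.
The left piece maps (−∞, −2) onto (30, ∞); the right piece maps [−2, ∞) onto (−∞, 30].
These images are disjoint, so no value is attained by both pieces. Hence h is injective.
Because the two images are disjoint, no x < −2 has h(x) = h(−2), so we compute h⁻¹(24): 24 lies in (−∞, 30], so solve −7x + 16 = 24: x = (24 − 16)/(−7) = −8/7.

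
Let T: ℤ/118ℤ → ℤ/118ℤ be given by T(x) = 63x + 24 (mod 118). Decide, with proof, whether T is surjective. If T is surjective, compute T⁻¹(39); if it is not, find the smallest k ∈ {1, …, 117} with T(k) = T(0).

Since gcd(63, 118) = 1, 63 is invertible modulo 118. Euclid's algorithm: 118 = 1·63 + 55, 63 = 1·55 + 8, 55 = 6·8 + 7, 8 = 1·7 + 1; back-substituting gives 1 = 15·63 − 8·118, so 63⁻¹ ≡ 15 (mod 118).
For any y ∈ ℤ/118ℤ, x = 15(y − 24) mod 118 satisfies T(x) = 63·15(y − 24) + 24 ≡ y (since 63·15 ≡ 1 mod 118). So every y has a preimage.
Therefore T is surjective.
Since T is surjective, we find T⁻¹(39): we need 63x ≡ 39 − 24 ≡ 15 (mod 118). Using 63⁻¹ = 15: x ≡ 15·15 = 225 = 1·118 + 107, so x = 107.
Check: T(107) = 63·107 + 24 = 6765 = 57·118 + 39 ≡ 39 (mod 118).

107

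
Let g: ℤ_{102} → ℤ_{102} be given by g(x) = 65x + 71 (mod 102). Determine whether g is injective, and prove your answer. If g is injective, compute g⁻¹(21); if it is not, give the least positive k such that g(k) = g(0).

62

Suppose g(s) = g(t) in ℤ_{102}. Then 65s + 71 ≡ 65t + 71 (mod 102), hence 65(s − t) ≡ 0 (mod 102).
Since gcd(65, 102) = 1, 65 is invertible modulo 102, therefore s − t ≡ 0 (mod 102), i.e. s = t.
Thus g is injective.
We now compute 65⁻¹ mod 102 explicitly. Euclid's algorithm: 102 = 1·65 + 37, 65 = 1·37 + 28, 37 = 1·28 + 9, 28 = 3·9 + 1; back-substituting gives 1 = 11·65 − 7·102, so 65⁻¹ ≡ 11 (mod 102).
Since g is injective, we find g⁻¹(21): we need 65x ≡ 21 − 71 ≡ 52 (mod 102). Using 65⁻¹ = 11: x ≡ 11·52 = 572 = 5·102 + 62, so x = 62.
Check: g(62) = 65·62 + 71 = 4101 = 40·102 + 21 ≡ 21 (mod 102).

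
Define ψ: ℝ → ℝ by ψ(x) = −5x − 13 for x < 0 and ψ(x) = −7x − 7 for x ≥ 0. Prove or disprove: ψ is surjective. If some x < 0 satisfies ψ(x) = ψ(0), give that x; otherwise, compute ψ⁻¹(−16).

Both pieces are strictly decreasing (slopes −5 and −7), so each is injective on its own interval.
The left piece maps (−∞, 0) onto (−13, ∞); the right piece maps [0, ∞) onto (−∞, −7].
The union (−13, ∞) ∪ (−∞, −7] covers ℝ, so ψ is surjective.
For the follow-up: the images overlap, so an x < 0 with ψ(x) = ψ(0) exists. ψ(0) = −7; solving −5x − 13 = −7 for x < 0 gives x = (−7 + 13)/(−5) = −6/5.

-6/5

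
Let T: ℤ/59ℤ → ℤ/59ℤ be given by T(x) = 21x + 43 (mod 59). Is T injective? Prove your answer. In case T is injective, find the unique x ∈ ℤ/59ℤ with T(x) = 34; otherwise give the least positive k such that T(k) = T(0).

By definition, injectivity means: for all x_1, x_2 in the domain, T(x_1) = T(x_2) implies x_1 = x_2.
If T(x_1) = T(x_2), then 21x_1 ≡ 21x_2 (mod 59). Because gcd(21, 59) = 1, we may cancel 21 to get x_1 ≡ x_2 (mod 59).
Hence T is injective.
We now compute 21⁻¹ mod 59 explicitly. Euclid's algorithm: 59 = 2·21 + 17, 21 = 1·17 + 4, 17 = 4·4 + 1; back-substituting gives 1 = 45·21 − 16·59, so 21⁻¹ ≡ 45 (mod 59).
Since T is injective, we compute T⁻¹(34): solve 21x + 43 ≡ 34 (mod 59), i.e. 21x ≡ 50 (mod 59).
Multiplying by 21⁻¹ = 45 gives x ≡ 45·50 = 2250 = 38·59 + 8 ≡ 8 (mod 59).
Check: T(8) = 21·8 + 43 = 211 = 3·59 + 34 ≡ 34 (mod 59).

8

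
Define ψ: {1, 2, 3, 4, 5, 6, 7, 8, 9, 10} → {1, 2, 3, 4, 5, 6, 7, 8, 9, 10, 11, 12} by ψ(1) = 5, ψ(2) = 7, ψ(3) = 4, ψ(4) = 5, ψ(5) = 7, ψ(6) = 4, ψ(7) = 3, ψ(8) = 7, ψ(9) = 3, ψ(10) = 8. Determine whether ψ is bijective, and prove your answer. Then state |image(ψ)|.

ψ(1) = 5 = ψ(4) with 1 ≠ 4, so ψ is not injective, hence not bijective.
The image of ψ is {3, 4, 5, 7, 8}, which has 5 elements.

5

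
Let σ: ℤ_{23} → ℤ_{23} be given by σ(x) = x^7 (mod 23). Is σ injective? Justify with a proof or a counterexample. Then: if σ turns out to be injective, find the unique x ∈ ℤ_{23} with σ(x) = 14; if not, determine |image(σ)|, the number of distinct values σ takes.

10

Since 23 is prime, the nonzero elements of ℤ_{23} form a cyclic group of order 22.
As gcd(7, 22) = 1, raising to the 7th power is a bijection on this group: if x_1^7 ≡ x_2^7 then (x_1x_2^{−1})^7 = 1, and the only element of order dividing gcd(7, 22) = 1 is 1, so x_1 = x_2.
With σ(0) = 0 this makes σ injective on all of ℤ_{23}, hence bijective (finite equal-size domain and codomain). In particular σ is injective.
Since σ is injective, we find the preimage of 14. The inverse of x ↦ x^7 on (ℤ_{23})^× is x ↦ x^19, because 7·19 = 133 = 6·22 + 1 ≡ 1 (mod 22) and x^{22} = 1 for x ≠ 0 (Fermat). So σ⁻¹(14) = 14^19 mod 23.
Repeated squaring mod 23: 14^1 ≡ 14, 14^2 ≡ 14² = 196 ≡ 12, 14^4 ≡ 12² = 144 ≡ 6, 14^8 ≡ 6² = 36 ≡ 13, 14^16 ≡ 13² = 169 ≡ 8. Since 19 = 16 + 2 + 1, 14^19 ≡ 8·12·14: 8·12 = 96 ≡ 4, then 4·14 = 56 ≡ 10. So 14^19 ≡ 10 (mod 23).
Hence σ⁻¹(14) = 10.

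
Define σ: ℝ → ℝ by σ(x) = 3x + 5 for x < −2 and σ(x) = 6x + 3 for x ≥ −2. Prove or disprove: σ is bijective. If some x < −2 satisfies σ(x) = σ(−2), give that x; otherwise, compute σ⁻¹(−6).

Both pieces are strictly increasing (slopes 3 and 6), so each is injective on its own interval.
The left piece maps (−∞, −2) onto (−∞, −1); the right piece maps [−2, ∞) onto [−9, ∞).
These images overlap. In particular σ(−2) = −9 (right piece), and solving 3x + 5 = −9 on the left piece gives x = −14/3 < −2.
So σ(−14/3) = σ(−2) with −14/3 ≠ −2, and σ is not injective, hence not bijective. This x = −14/3 is the requested value below −2.

-14/3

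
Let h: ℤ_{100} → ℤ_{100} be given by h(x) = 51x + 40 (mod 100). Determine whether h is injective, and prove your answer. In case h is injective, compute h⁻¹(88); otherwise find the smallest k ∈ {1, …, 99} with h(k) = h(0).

48

Recall: h is injective if h(s) = h(t) implies s = t.
If h(s) = h(t), then 51s ≡ 51t (mod 100). Because gcd(51, 100) = 1, we may cancel 51 to get s ≡ t (mod 100).
So h is injective.
We now compute 51⁻¹ mod 100 explicitly. Euclid's algorithm: 100 = 1·51 + 49, 51 = 1·49 + 2, 49 = 24·2 + 1; back-substituting gives 1 = 51·51 − 26·100, so 51⁻¹ ≡ 51 (mod 100).
Since h is injective, we find h⁻¹(88): we need 51x ≡ 88 − 40 ≡ 48 (mod 100). Using 51⁻¹ = 51: x ≡ 51·48 = 2448 = 24·100 + 48, so x = 48.
Check: h(48) = 51·48 + 40 = 2488 = 24·100 + 88 ≡ 88 (mod 100).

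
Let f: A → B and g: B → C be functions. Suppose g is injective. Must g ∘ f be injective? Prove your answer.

not injective

No. Take A = {1, 2}, B = C = {1, 2, 3, 4}, f(1) = f(2) = 1, and g = identity (injective).
Then (g ∘ f)(1) = (g ∘ f)(2) = 1 with 1 ≠ 2, so g ∘ f is not injective.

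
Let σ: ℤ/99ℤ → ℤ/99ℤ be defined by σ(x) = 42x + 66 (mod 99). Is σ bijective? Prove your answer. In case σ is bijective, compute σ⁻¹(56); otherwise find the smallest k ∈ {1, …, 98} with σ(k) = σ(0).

33

We have gcd(42, 99) = 3 > 1. Taking s = 0 and t = 33: σ(0) = 66 and σ(33) = 42·33 + 66 = 1452 ≡ 66 (mod 99).
So σ(0) = σ(33) while 0 ≠ 33, so σ is not injective, hence not bijective.
Since σ is not bijective, we find the least positive k with σ(k) = σ(0): this means 42k ≡ 0 (mod 99), i.e. 99 ∣ 42k. Since gcd(42, 99) = 3, dividing through by 3 this holds exactly when 33 ∣ 14k, and as gcd(14, 33) = 1, exactly when 33 ∣ k.
The smallest positive such k is 33.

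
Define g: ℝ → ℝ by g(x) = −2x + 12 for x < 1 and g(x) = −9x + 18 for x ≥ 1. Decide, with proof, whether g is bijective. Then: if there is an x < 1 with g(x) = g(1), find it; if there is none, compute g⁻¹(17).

-5/2

Both pieces are strictly decreasing (slopes −2 and −9), so each is injective on its own interval.
The left piece maps (−∞, 1) onto (10, ∞); the right piece maps [1, ∞) onto (−∞, 9].
The images leave a gap (10 has no preimage), so g is not surjective, hence not bijective.
Because the two images are disjoint, no x < 1 has g(x) = g(1), so we compute g⁻¹(17): 17 lies in (10, ∞), so solve −2x + 12 = 17: x = (17 − 12)/(−2) = −5/2.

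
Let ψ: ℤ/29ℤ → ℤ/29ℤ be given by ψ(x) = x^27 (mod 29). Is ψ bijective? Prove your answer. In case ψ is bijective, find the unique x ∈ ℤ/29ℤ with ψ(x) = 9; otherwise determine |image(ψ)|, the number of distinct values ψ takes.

Since 29 is prime, the nonzero elements of ℤ/29ℤ form a cyclic group of order 28.
As gcd(27, 28) = 1, raising to the 27th power is a bijection on this group: if u^27 ≡ v^27 then (uv^{−1})^27 = 1, and the only element of order dividing gcd(27, 28) = 1 is 1, so u = v.
With ψ(0) = 0 this makes ψ injective on all of ℤ/29ℤ, hence bijective (finite equal-size domain and codomain). In particular ψ is bijective.
Since ψ is bijective, we find the preimage of 9. The inverse of x ↦ x^27 on (ℤ/29ℤ)^× is x ↦ x^27, because 27·27 = 729 = 26·28 + 1 ≡ 1 (mod 28) and x^{28} = 1 for x ≠ 0 (Fermat). So ψ⁻¹(9) = 9^27 mod 29.
Repeated squaring mod 29: 9^1 ≡ 9, 9^2 ≡ 9² = 81 ≡ 23, 9^4 ≡ 23² = 529 ≡ 7, 9^8 ≡ 7² = 49 ≡ 20, 9^16 ≡ 20² = 400 ≡ 23. Since 27 = 16 + 8 + 2 + 1, 9^27 ≡ 23·20·23·9: 23·20 = 460 ≡ 25, then 25·23 = 575 ≡ 24, then 24·9 = 216 ≡ 13. So 9^27 ≡ 13 (mod 29).
Hence ψ⁻¹(9) = 13.

13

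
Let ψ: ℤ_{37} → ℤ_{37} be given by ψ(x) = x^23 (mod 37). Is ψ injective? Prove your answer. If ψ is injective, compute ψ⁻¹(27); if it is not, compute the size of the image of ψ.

11

Since 37 is prime, the nonzero elements of ℤ_{37} form a cyclic group of order 36.
As gcd(23, 36) = 1, raising to the 23rd power is a bijection on this group: if u^23 ≡ v^23 then (uv^{−1})^23 = 1, and the only element of order dividing gcd(23, 36) = 1 is 1, so u = v.
With ψ(0) = 0 this makes ψ injective on all of ℤ_{37}, hence bijective (finite equal-size domain and codomain). In particular ψ is injective.
Since ψ is injective, we find the preimage of 27. The inverse of x ↦ x^23 on (ℤ_{37})^× is x ↦ x^11, because 23·11 = 253 = 7·36 + 1 ≡ 1 (mod 36) and x^{36} = 1 for x ≠ 0 (Fermat). So ψ⁻¹(27) = 27^11 mod 37.
Repeated squaring mod 37: 27^1 ≡ 27, 27^2 ≡ 27² = 729 ≡ 26, 27^4 ≡ 26² = 676 ≡ 10, 27^8 ≡ 10² = 100 ≡ 26. Since 11 = 8 + 2 + 1, 27^11 ≡ 26·26·27: 26·26 = 676 ≡ 10, then 10·27 = 270 ≡ 11. So 27^11 ≡ 11 (mod 37).
Hence ψ⁻¹(27) = 11.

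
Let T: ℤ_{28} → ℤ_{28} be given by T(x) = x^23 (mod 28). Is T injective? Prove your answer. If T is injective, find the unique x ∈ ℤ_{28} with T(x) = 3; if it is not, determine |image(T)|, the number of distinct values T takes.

T(0) = 0^23 = 0.
T(14): Repeated squaring mod 28: 14^1 ≡ 14, 14^2 ≡ 14² = 196 ≡ 0, 14^4 ≡ 0² = 0, 14^8 ≡ 0² = 0, 14^16 ≡ 0² = 0. Since 23 = 16 + 4 + 2 + 1, 14^23 ≡ 0·0·0·14: 0·0 = 0, then 0·0 = 0, then 0·14 = 0. So 14^23 ≡ 0 (mod 28).
So T(0) = T(14) = 0 while 0 ≠ 14, hence T is not injective.
Since T is not injective, we determine |image(T)|. Computing x^23 mod 28 for each x (by repeated squaring, reducing mod 28 at every step), the values T(0), T(1), …, T(27) are: 0, 1, 4, 19, 16, 17, 20, 7, 8, 25, 12, 23, 24, 13, 0, 15, 4, 5, 16, 3, 20, 21, 8, 11, 12, 9, 24, 27.
The distinct values are {0, 1, 3, 4, 5, 7, 8, 9, 11, 12, 13, 15, 16, 17, 19, 20, 21, 23, 24, 25, 27}; there are 21 of them.

21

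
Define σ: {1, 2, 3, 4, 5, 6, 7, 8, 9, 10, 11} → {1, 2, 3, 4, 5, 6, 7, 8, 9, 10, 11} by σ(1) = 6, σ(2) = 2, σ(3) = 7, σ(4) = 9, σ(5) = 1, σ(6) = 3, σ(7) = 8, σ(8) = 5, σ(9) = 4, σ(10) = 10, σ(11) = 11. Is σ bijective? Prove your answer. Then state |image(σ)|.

11

The values 6, 2, 7, 9, 1, 3, 8, 5, 4, 10, 11 are a permutation of {1, 2, 3, 4, 5, 6, 7, 8, 9, 10, 11}: each element appears exactly once.
So σ is injective and surjective, hence bijective.
The image of σ is {1, 2, 3, 4, 5, 6, 7, 8, 9, 10, 11}, which has 11 elements.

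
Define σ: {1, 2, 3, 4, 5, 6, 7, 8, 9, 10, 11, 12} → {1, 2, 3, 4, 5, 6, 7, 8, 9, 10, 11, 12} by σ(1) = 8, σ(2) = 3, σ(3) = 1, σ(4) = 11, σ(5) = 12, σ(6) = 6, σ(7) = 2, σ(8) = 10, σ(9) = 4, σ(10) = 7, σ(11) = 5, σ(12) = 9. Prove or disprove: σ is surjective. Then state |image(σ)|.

Every element of the codomain has a preimage: 1 = σ(3), 2 = σ(7), 3 = σ(2), 4 = σ(9), 5 = σ(11), 6 = σ(6), 7 = σ(10), 8 = σ(1), 9 = σ(12), 10 = σ(8), 11 = σ(4), 12 = σ(5).
So σ is surjective.
The image of σ is {1, 2, 3, 4, 5, 6, 7, 8, 9, 10, 11, 12}, which has 12 elements.

12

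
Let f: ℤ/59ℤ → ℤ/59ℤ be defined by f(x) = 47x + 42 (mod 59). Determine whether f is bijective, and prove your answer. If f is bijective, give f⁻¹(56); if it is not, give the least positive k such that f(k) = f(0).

Recall: injectivity means: for all x_1, x_2 in the domain, f(x_1) = f(x_2) implies x_1 = x_2.
Suppose f(x_1) = f(x_2) in ℤ/59ℤ. Then 47x_1 + 42 ≡ 47x_2 + 42 (mod 59), hence 47(x_1 − x_2) ≡ 0 (mod 59).
Since gcd(47, 59) = 1, 47 is invertible modulo 59, thus x_1 − x_2 ≡ 0 (mod 59), i.e. x_1 = x_2.
We now compute 47⁻¹ mod 59 explicitly. Euclid's algorithm: 59 = 1·47 + 12, 47 = 3·12 + 11, 12 = 1·11 + 1; back-substituting gives 1 = 54·47 − 43·59, so 47⁻¹ ≡ 54 (mod 59).
Then y ↦ 54(y − 42) is a two-sided inverse to f, so every y ∈ ℤ/59ℤ has a preimage.
Hence f is bijective.
Since f is bijective, we compute f⁻¹(56): solve 47x + 42 ≡ 56 (mod 59), i.e. 47x ≡ 14 (mod 59).
Multiplying by 47⁻¹ = 54 gives x ≡ 54·14 = 756 = 12·59 + 48 ≡ 48 (mod 59).
Check: f(48) = 47·48 + 42 = 2298 = 38·59 + 56 ≡ 56 (mod 59).

48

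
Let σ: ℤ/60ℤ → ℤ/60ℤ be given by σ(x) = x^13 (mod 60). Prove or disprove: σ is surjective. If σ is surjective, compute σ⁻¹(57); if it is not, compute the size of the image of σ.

σ(0) = 0^13 = 0.
σ(30): Repeated squaring mod 60: 30^1 ≡ 30, 30^2 ≡ 30² = 900 ≡ 0, 30^4 ≡ 0² = 0, 30^8 ≡ 0² = 0. Since 13 = 8 + 4 + 1, 30^13 ≡ 0·0·30: 0·0 = 0, then 0·30 = 0. So 30^13 ≡ 0 (mod 60).
So σ(0) = σ(30) = 0 while 0 ≠ 30, hence σ is not injective.
A non-injective map from the 60-element set ℤ/60ℤ to itself takes at most 59 distinct values, so it cannot be surjective. Therefore σ is not surjective.
Since σ is not surjective, we determine |image(σ)|. Computing x^13 mod 60 for each x (by repeated squaring, reducing mod 60 at every step), the values σ(0), σ(1), …, σ(59) are: 0, 1, 32, 3, 4, 5, 36, 7, 8, 9, 40, 11, 12, 13, 44, 15, 16, 17, 48, 19, 20, 21, 52, 23, 24, 25, 56, 27, 28, 29, 0, 31, 32, 33, 4, 35, 36, 37, 8, 39, 40, 41, 12, 43, 44, 45, 16, 47, 48, 49, 20, 51, 52, 53, 24, 55, 56, 57, 28, 59.
The distinct values are {0, 1, 3, 4, 5, 7, 8, 9, 11, 12, 13, 15, 16, 17, 19, 20, 21, 23, 24, 25, 27, 28, 29, 31, 32, 33, 35, 36, 37, 39, 40, 41, 43, 44, 45, 47, 48, 49, 51, 52, 53, 55, 56, 57, 59}; there are 45 of them.

45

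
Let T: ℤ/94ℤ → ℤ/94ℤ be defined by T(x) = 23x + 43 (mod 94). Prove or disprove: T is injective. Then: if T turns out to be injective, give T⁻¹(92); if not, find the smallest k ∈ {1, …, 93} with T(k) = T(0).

43

If T(x_1) = T(x_2), then 23x_1 ≡ 23x_2 (mod 94). Because gcd(23, 94) = 1, we may cancel 23 to get x_1 ≡ x_2 (mod 94).
So T is injective.
We now compute 23⁻¹ mod 94 explicitly. Euclid's algorithm: 94 = 4·23 + 2, 23 = 11·2 + 1; back-substituting gives 1 = 45·23 − 11·94, so 23⁻¹ ≡ 45 (mod 94).
Since T is injective, we compute T⁻¹(92): solve 23x + 43 ≡ 92 (mod 94), i.e. 23x ≡ 49 (mod 94).
Multiplying by 23⁻¹ = 45 gives x ≡ 45·49 = 2205 = 23·94 + 43 ≡ 43 (mod 94).
Check: T(43) = 23·43 + 43 = 1032 = 10·94 + 92 ≡ 92 (mod 94).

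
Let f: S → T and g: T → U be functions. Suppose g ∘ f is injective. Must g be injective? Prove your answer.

No. Take S = {1, 2, 3}, T = {1, 2, 3, 4}, U = {1, 2, 3, 4}, f(a) = a for each a ∈ S, and g(b) = 3 if b ∈ {3, 4} else g(b) = b.
Then g ∘ f = f is injective (S ⊂ T and f is the inclusion), but g(3) = g(4) = 3 with 3 ≠ 4, so g is not injective.

not injective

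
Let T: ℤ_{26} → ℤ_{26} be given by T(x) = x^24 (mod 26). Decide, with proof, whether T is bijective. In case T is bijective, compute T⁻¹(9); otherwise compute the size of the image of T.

4

T(1) = 1^24 = 1.
T(3): Repeated squaring mod 26: 3^1 ≡ 3, 3^2 ≡ 3² = 9, 3^4 ≡ 9² = 81 ≡ 3, 3^8 ≡ 3² = 9, 3^16 ≡ 9² = 81 ≡ 3. Since 24 = 16 + 8, 3^24 ≡ 3·9: 3·9 = 27 ≡ 1. So 3^24 ≡ 1 (mod 26).
So T(1) = T(3) = 1 while 1 ≠ 3, thus T is not injective, hence not bijective.
Since T is not bijective, we determine |image(T)|. Computing x^24 mod 26 for each x (by repeated squaring, reducing mod 26 at every step), the values T(0), T(1), …, T(25) are: 0, 1, 14, 1, 14, 1, 14, 1, 14, 1, 14, 1, 14, 13, 14, 1, 14, 1, 14, 1, 14, 1, 14, 1, 14, 1.
The distinct values are {0, 1, 13, 14}; there are 4 of them.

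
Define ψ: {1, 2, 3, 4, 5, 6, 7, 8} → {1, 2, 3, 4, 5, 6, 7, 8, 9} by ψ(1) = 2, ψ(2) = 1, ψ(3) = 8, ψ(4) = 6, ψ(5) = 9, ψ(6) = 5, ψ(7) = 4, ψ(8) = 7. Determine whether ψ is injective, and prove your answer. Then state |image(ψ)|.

The values ψ(1), …, ψ(8) are 2, 1, 8, 6, 9, 5, 4, 7 — all distinct.
So ψ(s) = ψ(t) only when s = t, and ψ is injective.
The image of ψ is {1, 2, 4, 5, 6, 7, 8, 9}, which has 8 elements.

8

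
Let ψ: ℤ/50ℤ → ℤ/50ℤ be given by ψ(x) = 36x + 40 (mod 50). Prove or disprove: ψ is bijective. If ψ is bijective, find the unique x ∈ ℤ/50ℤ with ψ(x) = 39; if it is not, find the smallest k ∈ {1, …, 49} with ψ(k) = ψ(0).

25

Recall that injectivity means: for all u, v in the domain, ψ(u) = ψ(v) implies u = v.
We have gcd(36, 50) = 2 > 1. Taking u = 0 and v = 25: ψ(0) = 40 and ψ(25) = 36·25 + 40 = 940 ≡ 40 (mod 50).
So ψ(0) = ψ(25) while 0 ≠ 25, therefore ψ is not injective, hence not bijective.
Since ψ is not bijective, we find the least positive k with ψ(k) = ψ(0): this means 36k ≡ 0 (mod 50), i.e. 50 ∣ 36k. Since gcd(36, 50) = 2, dividing through by 2 this holds exactly when 25 ∣ 18k, and as gcd(18, 25) = 1, exactly when 25 ∣ k.
The smallest positive such k is 25.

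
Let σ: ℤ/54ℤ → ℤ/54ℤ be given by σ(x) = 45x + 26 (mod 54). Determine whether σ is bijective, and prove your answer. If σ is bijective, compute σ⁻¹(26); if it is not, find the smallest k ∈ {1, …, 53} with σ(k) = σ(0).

6

We have gcd(45, 54) = 9 > 1. Taking x_1 = 0 and x_2 = 6: σ(0) = 26 and σ(6) = 45·6 + 26 = 296 ≡ 26 (mod 54).
So σ(0) = σ(6) while 0 ≠ 6, therefore σ is not injective, hence not bijective.
Since σ is not bijective, we find the least positive k with σ(k) = σ(0): this means 45k ≡ 0 (mod 54), i.e. 54 ∣ 45k. Since gcd(45, 54) = 9, dividing through by 9 this holds exactly when 6 ∣ 5k, and as gcd(5, 6) = 1, exactly when 6 ∣ k.
The smallest positive such k is 6.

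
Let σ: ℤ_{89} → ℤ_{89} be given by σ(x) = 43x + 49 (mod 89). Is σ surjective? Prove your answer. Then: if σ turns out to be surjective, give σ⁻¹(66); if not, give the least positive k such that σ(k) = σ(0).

48

Since gcd(43, 89) = 1, 43 is invertible modulo 89. Euclid's algorithm: 89 = 2·43 + 3, 43 = 14·3 + 1; back-substituting gives 1 = 29·43 − 14·89, so 43⁻¹ ≡ 29 (mod 89).
Then y ↦ 29(y − 49) is a two-sided inverse to σ, so every y ∈ ℤ_{89} has a preimage.
Hence σ is surjective.
Since σ is surjective, we compute σ⁻¹(66): solve 43x + 49 ≡ 66 (mod 89), i.e. 43x ≡ 17 (mod 89).
Multiplying by 43⁻¹ = 29 gives x ≡ 29·17 = 493 = 5·89 + 48 ≡ 48 (mod 89).
Check: σ(48) = 43·48 + 49 = 2113 = 23·89 + 66 ≡ 66 (mod 89).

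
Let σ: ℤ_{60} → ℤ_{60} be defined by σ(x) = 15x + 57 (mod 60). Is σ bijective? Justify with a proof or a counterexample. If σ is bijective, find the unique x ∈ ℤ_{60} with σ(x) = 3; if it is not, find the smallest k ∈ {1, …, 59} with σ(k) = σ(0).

4

We have gcd(15, 60) = 15 > 1. Taking s = 0 and t = 4: σ(0) = 57 and σ(4) = 15·4 + 57 = 117 ≡ 57 (mod 60).
So σ(0) = σ(4) while 0 ≠ 4, hence σ is not injective, hence not bijective.
Since σ is not bijective, we find the least positive k with σ(k) = σ(0): this means 15k ≡ 0 (mod 60), i.e. 60 ∣ 15k. Since gcd(15, 60) = 15, dividing through by 15 this holds exactly when 4 ∣ k.
The smallest positive such k is 4.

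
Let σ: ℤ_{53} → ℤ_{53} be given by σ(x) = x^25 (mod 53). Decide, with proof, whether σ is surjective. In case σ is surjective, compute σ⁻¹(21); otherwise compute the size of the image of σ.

Since 53 is prime, the nonzero elements of ℤ_{53} form a cyclic group of order 52.
As gcd(25, 52) = 1, raising to the 25th power is a bijection on this group: if u^25 ≡ v^25 then (uv^{−1})^25 = 1, and the only element of order dividing gcd(25, 52) = 1 is 1, so u = v.
With σ(0) = 0 this makes σ injective on all of ℤ_{53}, hence bijective (finite equal-size domain and codomain). In particular σ is surjective.
Since σ is surjective, we find the preimage of 21. The inverse of x ↦ x^25 on (ℤ_{53})^× is x ↦ x^25, because 25·25 = 625 = 12·52 + 1 ≡ 1 (mod 52) and x^{52} = 1 for x ≠ 0 (Fermat). So σ⁻¹(21) = 21^25 mod 53.
Repeated squaring mod 53: 21^1 ≡ 21, 21^2 ≡ 21² = 441 ≡ 17, 21^4 ≡ 17² = 289 ≡ 24, 21^8 ≡ 24² = 576 ≡ 46, 21^16 ≡ 46² = 2116 ≡ 49. Since 25 = 16 + 8 + 1, 21^25 ≡ 49·46·21: 49·46 = 2254 ≡ 28, then 28·21 = 588 ≡ 5. So 21^25 ≡ 5 (mod 53).
Hence σ⁻¹(21) = 5.

5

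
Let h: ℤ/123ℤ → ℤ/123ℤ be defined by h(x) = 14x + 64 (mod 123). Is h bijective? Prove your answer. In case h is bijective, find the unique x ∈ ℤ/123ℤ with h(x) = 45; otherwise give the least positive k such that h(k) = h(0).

If h(x_1) = h(x_2), then 14x_1 ≡ 14x_2 (mod 123). Because gcd(14, 123) = 1, we may cancel 14 to get x_1 ≡ x_2 (mod 123).
We now compute 14⁻¹ mod 123 explicitly. Euclid's algorithm: 123 = 8·14 + 11, 14 = 1·11 + 3, 11 = 3·3 + 2, 3 = 1·2 + 1; back-substituting gives 1 = 44·14 − 5·123, so 14⁻¹ ≡ 44 (mod 123).
Then y ↦ 44(y − 64) is a two-sided inverse to h, so every y ∈ ℤ/123ℤ has a preimage.
Hence h is bijective.
Since h is bijective, we find h⁻¹(45): we need 14x ≡ 45 − 64 ≡ 104 (mod 123). Using 14⁻¹ = 44: x ≡ 44·104 = 4576 = 37·123 + 25, so x = 25.
Check: h(25) = 14·25 + 64 = 414 = 3·123 + 45 ≡ 45 (mod 123).

25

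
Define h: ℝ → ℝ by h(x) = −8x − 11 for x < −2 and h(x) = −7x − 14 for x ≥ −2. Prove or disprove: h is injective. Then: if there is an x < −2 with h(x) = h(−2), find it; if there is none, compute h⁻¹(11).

-11/4

Both pieces are strictly decreasing (slopes −8 and −7), so each is injective on its own interval.
The left piece maps (−∞, −2) onto (5, ∞); the right piece maps [−2, ∞) onto (−∞, 0].
These images are disjoint, so no value is attained by both pieces. Therefore h is injective.
Because the two images are disjoint, no x < −2 has h(x) = h(−2), so we compute h⁻¹(11): 11 lies in (5, ∞), so solve −8x − 11 = 11: x = (11 + 11)/(−8) = −11/4.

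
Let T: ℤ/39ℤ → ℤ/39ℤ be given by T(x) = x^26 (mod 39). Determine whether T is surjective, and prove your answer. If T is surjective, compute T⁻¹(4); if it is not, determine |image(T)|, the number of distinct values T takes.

14

T(5): Repeated squaring mod 39: 5^1 ≡ 5, 5^2 ≡ 5² = 25, 5^4 ≡ 25² = 625 ≡ 1, 5^8 ≡ 1² = 1, 5^16 ≡ 1² = 1. Since 26 = 16 + 8 + 2, 5^26 ≡ 1·1·25: 1·1 = 1, then 1·25 = 25. So 5^26 ≡ 25 (mod 39).
T(8): Repeated squaring mod 39: 8^1 ≡ 8, 8^2 ≡ 8² = 64 ≡ 25, 8^4 ≡ 25² = 625 ≡ 1, 8^8 ≡ 1² = 1, 8^16 ≡ 1² = 1. Since 26 = 16 + 8 + 2, 8^26 ≡ 1·1·25: 1·1 = 1, then 1·25 = 25. So 8^26 ≡ 25 (mod 39).
So T(5) = T(8) = 25 while 5 ≠ 8, so T is not injective.
A non-injective map from the 39-element set ℤ/39ℤ to itself takes at most 38 distinct values, so it cannot be surjective. Hence T is not surjective.
Since T is not surjective, we determine |image(T)|. Computing x^26 mod 39 for each x (by repeated squaring, reducing mod 39 at every step), the values T(0), T(1), …, T(38) are: 0, 1, 4, 9, 16, 25, 36, 10, 25, 3, 22, 4, 27, 13, 1, 30, 22, 16, 12, 10, 10, 12, 16, 22, 30, 1, 13, 27, 4, 22, 3, 25, 10, 36, 25, 16, 9, 4, 1.
The distinct values are {0, 1, 3, 4, 9, 10, 12, 13, 16, 22, 25, 27, 30, 36}; there are 14 of them.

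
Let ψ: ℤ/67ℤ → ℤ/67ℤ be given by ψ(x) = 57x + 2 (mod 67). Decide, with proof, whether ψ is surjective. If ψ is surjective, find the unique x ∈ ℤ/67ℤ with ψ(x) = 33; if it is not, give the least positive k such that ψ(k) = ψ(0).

Since gcd(57, 67) = 1, 57 is invertible modulo 67. Euclid's algorithm: 67 = 1·57 + 10, 57 = 5·10 + 7, 10 = 1·7 + 3, 7 = 2·3 + 1; back-substituting gives 1 = 20·57 − 17·67, so 57⁻¹ ≡ 20 (mod 67).
Then y ↦ 20(y − 2) is a two-sided inverse to ψ, so every y ∈ ℤ/67ℤ has a preimage.
Therefore ψ is surjective.
Since ψ is surjective, we compute ψ⁻¹(33): solve 57x + 2 ≡ 33 (mod 67), i.e. 57x ≡ 31 (mod 67).
Multiplying by 57⁻¹ = 20 gives x ≡ 20·31 = 620 = 9·67 + 17 ≡ 17 (mod 67).
Check: ψ(17) = 57·17 + 2 = 971 = 14·67 + 33 ≡ 33 (mod 67).

17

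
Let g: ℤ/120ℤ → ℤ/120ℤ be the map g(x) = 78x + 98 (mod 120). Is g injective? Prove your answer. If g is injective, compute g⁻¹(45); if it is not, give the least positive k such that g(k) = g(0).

We have gcd(78, 120) = 6 > 1. Taking u = 0 and v = 20: g(0) = 98 and g(20) = 78·20 + 98 = 1658 ≡ 98 (mod 120).
So g(0) = g(20) while 0 ≠ 20, hence g is not injective.
Since g is not injective, we find the least positive k with g(k) = g(0): this means 78k ≡ 0 (mod 120), i.e. 120 ∣ 78k. Since gcd(78, 120) = 6, dividing through by 6 this holds exactly when 20 ∣ 13k, and as gcd(13, 20) = 1, exactly when 20 ∣ k.
The smallest positive such k is 20.

20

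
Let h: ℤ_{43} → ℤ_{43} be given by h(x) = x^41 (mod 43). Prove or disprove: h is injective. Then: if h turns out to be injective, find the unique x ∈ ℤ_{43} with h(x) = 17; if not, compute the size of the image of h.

Since 43 is prime, the nonzero elements of ℤ_{43} form a cyclic group of order 42.
As gcd(41, 42) = 1, raising to the 41st power is a bijection on this group: if x_1^41 ≡ x_2^41 then (x_1x_2^{−1})^41 = 1, and the only element of order dividing gcd(41, 42) = 1 is 1, so x_1 = x_2.
With h(0) = 0 this makes h injective on all of ℤ_{43}, hence bijective (finite equal-size domain and codomain). In particular h is injective.
Since h is injective, we find the preimage of 17. The inverse of x ↦ x^41 on (ℤ_{43})^× is x ↦ x^41, because 41·41 = 1681 = 40·42 + 1 ≡ 1 (mod 42) and x^{42} = 1 for x ≠ 0 (Fermat). So h⁻¹(17) = 17^41 mod 43.
Repeated squaring mod 43: 17^1 ≡ 17, 17^2 ≡ 17² = 289 ≡ 31, 17^4 ≡ 31² = 961 ≡ 15, 17^8 ≡ 15² = 225 ≡ 10, 17^16 ≡ 10² = 100 ≡ 14, 17^32 ≡ 14² = 196 ≡ 24. Since 41 = 32 + 8 + 1, 17^41 ≡ 24·10·17: 24·10 = 240 ≡ 25, then 25·17 = 425 ≡ 38. So 17^41 ≡ 38 (mod 43).
Hence h⁻¹(17) = 38.

38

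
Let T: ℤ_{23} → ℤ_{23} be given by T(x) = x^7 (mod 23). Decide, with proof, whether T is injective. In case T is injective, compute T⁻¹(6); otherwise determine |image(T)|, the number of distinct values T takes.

Since 23 is prime, the nonzero elements of ℤ_{23} form a cyclic group of order 22.
As gcd(7, 22) = 1, raising to the 7th power is a bijection on this group: if u^7 ≡ v^7 then (uv^{−1})^7 = 1, and the only element of order dividing gcd(7, 22) = 1 is 1, so u = v.
With T(0) = 0 this makes T injective on all of ℤ_{23}, hence bijective (finite equal-size domain and codomain). In particular T is injective.
Since T is injective, we find the preimage of 6. The inverse of x ↦ x^7 on (ℤ_{23})^× is x ↦ x^19, because 7·19 = 133 = 6·22 + 1 ≡ 1 (mod 22) and x^{22} = 1 for x ≠ 0 (Fermat). So T⁻¹(6) = 6^19 mod 23.
Repeated squaring mod 23: 6^1 ≡ 6, 6^2 ≡ 6² = 36 ≡ 13, 6^4 ≡ 13² = 169 ≡ 8, 6^8 ≡ 8² = 64 ≡ 18, 6^16 ≡ 18² = 324 ≡ 2. Since 19 = 16 + 2 + 1, 6^19 ≡ 2·13·6: 2·13 = 26 ≡ 3, then 3·6 = 18. So 6^19 ≡ 18 (mod 23).
Hence T⁻¹(6) = 18.

18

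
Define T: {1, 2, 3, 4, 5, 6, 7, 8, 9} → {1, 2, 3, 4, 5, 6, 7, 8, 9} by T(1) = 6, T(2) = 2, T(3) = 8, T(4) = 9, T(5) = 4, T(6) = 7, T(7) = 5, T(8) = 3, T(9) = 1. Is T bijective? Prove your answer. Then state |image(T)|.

9

The values 6, 2, 8, 9, 4, 7, 5, 3, 1 are a permutation of {1, 2, 3, 4, 5, 6, 7, 8, 9}: each element appears exactly once.
So T is injective and surjective, hence bijective.
The image of T is {1, 2, 3, 4, 5, 6, 7, 8, 9}, which has 9 elements.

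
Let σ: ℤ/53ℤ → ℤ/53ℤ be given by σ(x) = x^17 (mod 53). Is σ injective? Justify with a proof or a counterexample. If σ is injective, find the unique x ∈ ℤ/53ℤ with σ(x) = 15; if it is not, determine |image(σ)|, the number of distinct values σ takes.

28

Since 53 is prime, the nonzero elements of ℤ/53ℤ form a cyclic group of order 52.
As gcd(17, 52) = 1, raising to the 17th power is a bijection on this group: if s^17 ≡ t^17 then (st^{−1})^17 = 1, and the only element of order dividing gcd(17, 52) = 1 is 1, so s = t.
With σ(0) = 0 this makes σ injective on all of ℤ/53ℤ, hence bijective (finite equal-size domain and codomain). In particular σ is injective.
Since σ is injective, we find the preimage of 15. The inverse of x ↦ x^17 on (ℤ/53ℤ)^× is x ↦ x^49, because 17·49 = 833 = 16·52 + 1 ≡ 1 (mod 52) and x^{52} = 1 for x ≠ 0 (Fermat). So σ⁻¹(15) = 15^49 mod 53.
Repeated squaring mod 53: 15^1 ≡ 15, 15^2 ≡ 15² = 225 ≡ 13, 15^4 ≡ 13² = 169 ≡ 10, 15^8 ≡ 10² = 100 ≡ 47, 15^16 ≡ 47² = 2209 ≡ 36, 15^32 ≡ 36² = 1296 ≡ 24. Since 49 = 32 + 16 + 1, 15^49 ≡ 24·36·15: 24·36 = 864 ≡ 16, then 16·15 = 240 ≡ 28. So 15^49 ≡ 28 (mod 53).
Hence σ⁻¹(15) = 28.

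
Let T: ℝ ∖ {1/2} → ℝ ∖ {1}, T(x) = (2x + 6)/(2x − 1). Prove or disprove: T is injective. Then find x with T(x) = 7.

Suppose T(s) = T(t). Cross-multiplying: (2s + 6)(2t − 1) = (2t + 6)(2s − 1).
Expanding both sides and cancelling the symmetric terms leaves −14·(s − t) = 0. Since −14 ≠ 0, s = t. Thus T is injective.
Solving T(x) = 7: cross-multiplying gives 2x + 6 = 7(2x − 1), which rearranges to −12x = −13, so x = 13/12.

13/12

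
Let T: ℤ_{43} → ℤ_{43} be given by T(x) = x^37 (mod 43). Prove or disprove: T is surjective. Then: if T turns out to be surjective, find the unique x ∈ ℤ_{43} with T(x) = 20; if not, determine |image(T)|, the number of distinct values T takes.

3

Since 43 is prime, the nonzero elements of ℤ_{43} form a cyclic group of order 42.
As gcd(37, 42) = 1, raising to the 37th power is a bijection on this group: if x_1^37 ≡ x_2^37 then (x_1x_2^{−1})^37 = 1, and the only element of order dividing gcd(37, 42) = 1 is 1, so x_1 = x_2.
With T(0) = 0 this makes T injective on all of ℤ_{43}, hence bijective (finite equal-size domain and codomain). In particular T is surjective.
Since T is surjective, we find the preimage of 20. The inverse of x ↦ x^37 on (ℤ_{43})^× is x ↦ x^25, because 37·25 = 925 = 22·42 + 1 ≡ 1 (mod 42) and x^{42} = 1 for x ≠ 0 (Fermat). So T⁻¹(20) = 20^25 mod 43.
Repeated squaring mod 43: 20^1 ≡ 20, 20^2 ≡ 20² = 400 ≡ 13, 20^4 ≡ 13² = 169 ≡ 40, 20^8 ≡ 40² = 1600 ≡ 9, 20^16 ≡ 9² = 81 ≡ 38. Since 25 = 16 + 8 + 1, 20^25 ≡ 38·9·20: 38·9 = 342 ≡ 41, then 41·20 = 820 ≡ 3. So 20^25 ≡ 3 (mod 43).
Hence T⁻¹(20) = 3.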